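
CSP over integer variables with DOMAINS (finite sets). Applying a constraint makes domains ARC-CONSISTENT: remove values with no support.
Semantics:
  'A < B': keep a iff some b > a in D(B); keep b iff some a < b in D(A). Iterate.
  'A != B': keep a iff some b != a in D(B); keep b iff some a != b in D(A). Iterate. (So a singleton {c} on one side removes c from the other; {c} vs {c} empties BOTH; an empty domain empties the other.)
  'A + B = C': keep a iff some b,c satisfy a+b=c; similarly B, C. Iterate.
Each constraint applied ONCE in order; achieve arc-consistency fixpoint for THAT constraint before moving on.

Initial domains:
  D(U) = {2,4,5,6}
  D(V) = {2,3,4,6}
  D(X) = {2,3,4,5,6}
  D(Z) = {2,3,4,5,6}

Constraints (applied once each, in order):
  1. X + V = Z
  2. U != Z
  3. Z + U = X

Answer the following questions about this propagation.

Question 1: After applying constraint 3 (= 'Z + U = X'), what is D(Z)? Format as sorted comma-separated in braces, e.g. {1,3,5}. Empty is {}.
Constraint 1 (X + V = Z) on D(X)={2,3,4,5,6} D(V)={2,3,4,6} D(Z)={2,3,4,5,6}: X {2,3,4,5,6}->{2,3,4}; V {2,3,4,6}->{2,3,4}; Z {2,3,4,5,6}->{4,5,6}
Constraint 2 (U != Z) on D(U)={2,4,5,6} D(Z)={4,5,6}: no change
Constraint 3 (Z + U = X) on D(Z)={4,5,6} D(U)={2,4,5,6} D(X)={2,3,4}: Z {4,5,6}->{}; U {2,4,5,6}->{}; X {2,3,4}->{}
So after constraint 3: D(Z) = {}

Answer: {}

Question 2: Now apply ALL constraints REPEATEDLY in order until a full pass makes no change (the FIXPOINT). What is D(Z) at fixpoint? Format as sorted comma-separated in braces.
pass 0 (initial): D(Z)={2,3,4,5,6}
pass 1: U {2,4,5,6}->{}; V {2,3,4,6}->{2,3,4}; X {2,3,4,5,6}->{}; Z {2,3,4,5,6}->{}
pass 2: V {2,3,4}->{}
pass 3: no change
Fixpoint after 3 passes: D(Z) = {}

Answer: {}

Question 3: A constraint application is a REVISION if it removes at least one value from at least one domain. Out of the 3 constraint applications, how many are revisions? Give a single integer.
Answer: 2

Derivation:
Constraint 1 (X + V = Z) on D(X)={2,3,4,5,6} D(V)={2,3,4,6} D(Z)={2,3,4,5,6}: X {2,3,4,5,6}->{2,3,4}; V {2,3,4,6}->{2,3,4}; Z {2,3,4,5,6}->{4,5,6} => REVISION
Constraint 2 (U != Z) on D(U)={2,4,5,6} D(Z)={4,5,6}: no change => not a revision
Constraint 3 (Z + U = X) on D(Z)={4,5,6} D(U)={2,4,5,6} D(X)={2,3,4}: Z {4,5,6}->{}; U {2,4,5,6}->{}; X {2,3,4}->{} => REVISION
Total revisions = 2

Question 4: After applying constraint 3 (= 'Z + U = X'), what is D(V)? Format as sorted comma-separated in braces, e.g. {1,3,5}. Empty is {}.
Answer: {2,3,4}

Derivation:
Constraint 1 (X + V = Z) on D(X)={2,3,4,5,6} D(V)={2,3,4,6} D(Z)={2,3,4,5,6}: X {2,3,4,5,6}->{2,3,4}; V {2,3,4,6}->{2,3,4}; Z {2,3,4,5,6}->{4,5,6}
Constraint 2 (U != Z) on D(U)={2,4,5,6} D(Z)={4,5,6}: no change
Constraint 3 (Z + U = X) on D(Z)={4,5,6} D(U)={2,4,5,6} D(X)={2,3,4}: Z {4,5,6}->{}; U {2,4,5,6}->{}; X {2,3,4}->{}
So after constraint 3: D(V) = {2,3,4}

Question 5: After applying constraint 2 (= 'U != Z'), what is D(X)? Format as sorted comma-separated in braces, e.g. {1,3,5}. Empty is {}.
Constraint 1 (X + V = Z) on D(X)={2,3,4,5,6} D(V)={2,3,4,6} D(Z)={2,3,4,5,6}: X {2,3,4,5,6}->{2,3,4}; V {2,3,4,6}->{2,3,4}; Z {2,3,4,5,6}->{4,5,6}
Constraint 2 (U != Z) on D(U)={2,4,5,6} D(Z)={4,5,6}: no change
So after constraint 2: D(X) = {2,3,4}

Answer: {2,3,4}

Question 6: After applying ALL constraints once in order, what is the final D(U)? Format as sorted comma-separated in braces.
Constraint 1 (X + V = Z) on D(X)={2,3,4,5,6} D(V)={2,3,4,6} D(Z)={2,3,4,5,6}: X {2,3,4,5,6}->{2,3,4}; V {2,3,4,6}->{2,3,4}; Z {2,3,4,5,6}->{4,5,6}
Constraint 2 (U != Z) on D(U)={2,4,5,6} D(Z)={4,5,6}: no change
Constraint 3 (Z + U = X) on D(Z)={4,5,6} D(U)={2,4,5,6} D(X)={2,3,4}: Z {4,5,6}->{}; U {2,4,5,6}->{}; X {2,3,4}->{}
So after all 3 constraints: D(U) = {}

Answer: {}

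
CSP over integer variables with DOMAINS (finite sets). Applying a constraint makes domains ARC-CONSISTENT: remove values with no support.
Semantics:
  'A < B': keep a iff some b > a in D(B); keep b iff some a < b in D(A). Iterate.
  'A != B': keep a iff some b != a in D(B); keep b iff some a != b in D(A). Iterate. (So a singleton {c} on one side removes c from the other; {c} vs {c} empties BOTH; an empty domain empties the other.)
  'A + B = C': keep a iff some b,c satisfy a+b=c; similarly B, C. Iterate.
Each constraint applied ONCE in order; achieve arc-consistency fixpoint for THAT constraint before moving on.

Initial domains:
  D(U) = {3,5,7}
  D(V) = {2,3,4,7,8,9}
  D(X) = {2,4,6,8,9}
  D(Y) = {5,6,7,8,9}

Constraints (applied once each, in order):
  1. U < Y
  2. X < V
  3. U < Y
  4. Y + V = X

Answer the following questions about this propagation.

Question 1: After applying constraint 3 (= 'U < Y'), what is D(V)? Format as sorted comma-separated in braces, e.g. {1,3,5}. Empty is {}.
Answer: {3,4,7,8,9}

Derivation:
Constraint 1 (U < Y) on D(U)={3,5,7} D(Y)={5,6,7,8,9}: no change
Constraint 2 (X < V) on D(X)={2,4,6,8,9} D(V)={2,3,4,7,8,9}: X {2,4,6,8,9}->{2,4,6,8}; V {2,3,4,7,8,9}->{3,4,7,8,9}
Constraint 3 (U < Y) on D(U)={3,5,7} D(Y)={5,6,7,8,9}: no change
So after constraint 3: D(V) = {3,4,7,8,9}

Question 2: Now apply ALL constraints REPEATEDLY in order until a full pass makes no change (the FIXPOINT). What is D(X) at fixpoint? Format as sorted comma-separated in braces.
Answer: {}

Derivation:
pass 0 (initial): D(X)={2,4,6,8,9}
pass 1: V {2,3,4,7,8,9}->{3}; X {2,4,6,8,9}->{8}; Y {5,6,7,8,9}->{5}
pass 2: U {3,5,7}->{3}; V {3}->{}; X {8}->{}; Y {5}->{}
pass 3: U {3}->{}
pass 4: no change
Fixpoint after 4 passes: D(X) = {}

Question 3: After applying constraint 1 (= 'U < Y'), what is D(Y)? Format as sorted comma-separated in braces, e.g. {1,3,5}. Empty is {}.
Answer: {5,6,7,8,9}

Derivation:
Constraint 1 (U < Y) on D(U)={3,5,7} D(Y)={5,6,7,8,9}: no change
So after constraint 1: D(Y) = {5,6,7,8,9}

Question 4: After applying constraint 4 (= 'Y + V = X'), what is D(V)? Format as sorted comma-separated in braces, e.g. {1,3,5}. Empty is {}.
Constraint 1 (U < Y) on D(U)={3,5,7} D(Y)={5,6,7,8,9}: no change
Constraint 2 (X < V) on D(X)={2,4,6,8,9} D(V)={2,3,4,7,8,9}: X {2,4,6,8,9}->{2,4,6,8}; V {2,3,4,7,8,9}->{3,4,7,8,9}
Constraint 3 (U < Y) on D(U)={3,5,7} D(Y)={5,6,7,8,9}: no change
Constraint 4 (Y + V = X) on D(Y)={5,6,7,8,9} D(V)={3,4,7,8,9} D(X)={2,4,6,8}: Y {5,6,7,8,9}->{5}; V {3,4,7,8,9}->{3}; X {2,4,6,8}->{8}
So after constraint 4: D(V) = {3}

Answer: {3}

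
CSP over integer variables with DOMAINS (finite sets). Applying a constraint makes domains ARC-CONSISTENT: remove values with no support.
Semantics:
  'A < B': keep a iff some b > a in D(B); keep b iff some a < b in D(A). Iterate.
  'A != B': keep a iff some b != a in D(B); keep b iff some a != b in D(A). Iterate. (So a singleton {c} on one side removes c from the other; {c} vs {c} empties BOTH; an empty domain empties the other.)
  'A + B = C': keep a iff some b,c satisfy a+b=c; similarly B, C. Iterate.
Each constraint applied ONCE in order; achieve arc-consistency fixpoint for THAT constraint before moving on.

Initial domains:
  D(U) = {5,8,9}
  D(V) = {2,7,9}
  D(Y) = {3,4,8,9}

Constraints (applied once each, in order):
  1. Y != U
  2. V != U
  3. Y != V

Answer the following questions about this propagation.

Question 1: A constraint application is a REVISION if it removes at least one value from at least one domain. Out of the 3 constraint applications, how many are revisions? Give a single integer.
Answer: 0

Derivation:
Constraint 1 (Y != U) on D(Y)={3,4,8,9} D(U)={5,8,9}: no change => not a revision
Constraint 2 (V != U) on D(V)={2,7,9} D(U)={5,8,9}: no change => not a revision
Constraint 3 (Y != V) on D(Y)={3,4,8,9} D(V)={2,7,9}: no change => not a revision
Total revisions = 0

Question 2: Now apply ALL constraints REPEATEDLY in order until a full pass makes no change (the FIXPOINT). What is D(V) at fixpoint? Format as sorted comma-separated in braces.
Answer: {2,7,9}

Derivation:
pass 0 (initial): D(V)={2,7,9}
pass 1: no change
Fixpoint after 1 passes: D(V) = {2,7,9}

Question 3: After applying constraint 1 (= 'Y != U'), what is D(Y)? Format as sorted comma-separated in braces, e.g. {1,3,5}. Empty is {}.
Constraint 1 (Y != U) on D(Y)={3,4,8,9} D(U)={5,8,9}: no change
So after constraint 1: D(Y) = {3,4,8,9}

Answer: {3,4,8,9}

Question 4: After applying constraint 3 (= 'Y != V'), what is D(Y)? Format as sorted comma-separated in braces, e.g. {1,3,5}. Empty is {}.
Constraint 1 (Y != U) on D(Y)={3,4,8,9} D(U)={5,8,9}: no change
Constraint 2 (V != U) on D(V)={2,7,9} D(U)={5,8,9}: no change
Constraint 3 (Y != V) on D(Y)={3,4,8,9} D(V)={2,7,9}: no change
So after constraint 3: D(Y) = {3,4,8,9}

Answer: {3,4,8,9}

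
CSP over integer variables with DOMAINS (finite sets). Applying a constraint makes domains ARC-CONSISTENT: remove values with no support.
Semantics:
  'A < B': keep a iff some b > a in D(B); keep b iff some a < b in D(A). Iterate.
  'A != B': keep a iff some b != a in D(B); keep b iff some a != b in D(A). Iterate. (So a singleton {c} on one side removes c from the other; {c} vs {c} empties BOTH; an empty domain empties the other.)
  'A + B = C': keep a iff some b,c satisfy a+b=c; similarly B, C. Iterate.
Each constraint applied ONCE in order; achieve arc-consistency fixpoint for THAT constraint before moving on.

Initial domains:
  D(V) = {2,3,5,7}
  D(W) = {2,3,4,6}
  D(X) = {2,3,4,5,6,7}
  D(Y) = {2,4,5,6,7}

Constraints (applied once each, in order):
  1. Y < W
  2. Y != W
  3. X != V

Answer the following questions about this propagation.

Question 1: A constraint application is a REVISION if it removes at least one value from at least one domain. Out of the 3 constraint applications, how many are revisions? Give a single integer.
Constraint 1 (Y < W) on D(Y)={2,4,5,6,7} D(W)={2,3,4,6}: Y {2,4,5,6,7}->{2,4,5}; W {2,3,4,6}->{3,4,6} => REVISION
Constraint 2 (Y != W) on D(Y)={2,4,5} D(W)={3,4,6}: no change => not a revision
Constraint 3 (X != V) on D(X)={2,3,4,5,6,7} D(V)={2,3,5,7}: no change => not a revision
Total revisions = 1

Answer: 1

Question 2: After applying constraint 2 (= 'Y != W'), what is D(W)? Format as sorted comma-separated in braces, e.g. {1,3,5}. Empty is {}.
Answer: {3,4,6}

Derivation:
Constraint 1 (Y < W) on D(Y)={2,4,5,6,7} D(W)={2,3,4,6}: Y {2,4,5,6,7}->{2,4,5}; W {2,3,4,6}->{3,4,6}
Constraint 2 (Y != W) on D(Y)={2,4,5} D(W)={3,4,6}: no change
So after constraint 2: D(W) = {3,4,6}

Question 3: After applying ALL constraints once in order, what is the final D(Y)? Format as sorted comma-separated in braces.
Answer: {2,4,5}

Derivation:
Constraint 1 (Y < W) on D(Y)={2,4,5,6,7} D(W)={2,3,4,6}: Y {2,4,5,6,7}->{2,4,5}; W {2,3,4,6}->{3,4,6}
Constraint 2 (Y != W) on D(Y)={2,4,5} D(W)={3,4,6}: no change
Constraint 3 (X != V) on D(X)={2,3,4,5,6,7} D(V)={2,3,5,7}: no change
So after all 3 constraints: D(Y) = {2,4,5}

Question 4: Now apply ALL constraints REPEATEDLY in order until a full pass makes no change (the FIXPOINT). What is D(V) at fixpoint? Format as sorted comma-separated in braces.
pass 0 (initial): D(V)={2,3,5,7}
pass 1: W {2,3,4,6}->{3,4,6}; Y {2,4,5,6,7}->{2,4,5}
pass 2: no change
Fixpoint after 2 passes: D(V) = {2,3,5,7}

Answer: {2,3,5,7}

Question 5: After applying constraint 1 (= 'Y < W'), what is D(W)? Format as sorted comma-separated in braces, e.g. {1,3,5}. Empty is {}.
Answer: {3,4,6}

Derivation:
Constraint 1 (Y < W) on D(Y)={2,4,5,6,7} D(W)={2,3,4,6}: Y {2,4,5,6,7}->{2,4,5}; W {2,3,4,6}->{3,4,6}
So after constraint 1: D(W) = {3,4,6}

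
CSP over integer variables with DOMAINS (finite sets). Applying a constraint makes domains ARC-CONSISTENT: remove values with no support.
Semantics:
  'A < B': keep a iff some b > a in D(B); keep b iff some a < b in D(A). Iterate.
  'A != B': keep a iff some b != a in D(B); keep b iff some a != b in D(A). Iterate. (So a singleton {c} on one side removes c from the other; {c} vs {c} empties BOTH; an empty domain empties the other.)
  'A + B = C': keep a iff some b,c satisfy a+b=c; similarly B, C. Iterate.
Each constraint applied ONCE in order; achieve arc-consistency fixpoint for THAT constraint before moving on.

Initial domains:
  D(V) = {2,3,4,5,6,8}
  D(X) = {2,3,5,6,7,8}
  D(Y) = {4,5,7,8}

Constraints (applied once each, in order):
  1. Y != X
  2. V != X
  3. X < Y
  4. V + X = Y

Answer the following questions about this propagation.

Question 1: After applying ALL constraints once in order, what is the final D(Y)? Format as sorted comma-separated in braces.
Answer: {4,5,7,8}

Derivation:
Constraint 1 (Y != X) on D(Y)={4,5,7,8} D(X)={2,3,5,6,7,8}: no change
Constraint 2 (V != X) on D(V)={2,3,4,5,6,8} D(X)={2,3,5,6,7,8}: no change
Constraint 3 (X < Y) on D(X)={2,3,5,6,7,8} D(Y)={4,5,7,8}: X {2,3,5,6,7,8}->{2,3,5,6,7}
Constraint 4 (V + X = Y) on D(V)={2,3,4,5,6,8} D(X)={2,3,5,6,7} D(Y)={4,5,7,8}: V {2,3,4,5,6,8}->{2,3,4,5,6}; X {2,3,5,6,7}->{2,3,5,6}
So after all 4 constraints: D(Y) = {4,5,7,8}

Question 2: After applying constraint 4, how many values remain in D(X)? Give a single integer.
Answer: 4

Derivation:
Constraint 1 (Y != X) on D(Y)={4,5,7,8} D(X)={2,3,5,6,7,8}: no change
Constraint 2 (V != X) on D(V)={2,3,4,5,6,8} D(X)={2,3,5,6,7,8}: no change
Constraint 3 (X < Y) on D(X)={2,3,5,6,7,8} D(Y)={4,5,7,8}: X {2,3,5,6,7,8}->{2,3,5,6,7}
Constraint 4 (V + X = Y) on D(V)={2,3,4,5,6,8} D(X)={2,3,5,6,7} D(Y)={4,5,7,8}: V {2,3,4,5,6,8}->{2,3,4,5,6}; X {2,3,5,6,7}->{2,3,5,6}
So after constraint 4: D(X)={2,3,5,6}, size = 4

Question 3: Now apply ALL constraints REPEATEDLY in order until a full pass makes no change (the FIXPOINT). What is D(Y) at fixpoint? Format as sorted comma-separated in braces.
pass 0 (initial): D(Y)={4,5,7,8}
pass 1: V {2,3,4,5,6,8}->{2,3,4,5,6}; X {2,3,5,6,7,8}->{2,3,5,6}
pass 2: no change
Fixpoint after 2 passes: D(Y) = {4,5,7,8}

Answer: {4,5,7,8}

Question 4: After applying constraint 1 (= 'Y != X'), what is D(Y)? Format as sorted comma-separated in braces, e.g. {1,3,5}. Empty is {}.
Constraint 1 (Y != X) on D(Y)={4,5,7,8} D(X)={2,3,5,6,7,8}: no change
So after constraint 1: D(Y) = {4,5,7,8}

Answer: {4,5,7,8}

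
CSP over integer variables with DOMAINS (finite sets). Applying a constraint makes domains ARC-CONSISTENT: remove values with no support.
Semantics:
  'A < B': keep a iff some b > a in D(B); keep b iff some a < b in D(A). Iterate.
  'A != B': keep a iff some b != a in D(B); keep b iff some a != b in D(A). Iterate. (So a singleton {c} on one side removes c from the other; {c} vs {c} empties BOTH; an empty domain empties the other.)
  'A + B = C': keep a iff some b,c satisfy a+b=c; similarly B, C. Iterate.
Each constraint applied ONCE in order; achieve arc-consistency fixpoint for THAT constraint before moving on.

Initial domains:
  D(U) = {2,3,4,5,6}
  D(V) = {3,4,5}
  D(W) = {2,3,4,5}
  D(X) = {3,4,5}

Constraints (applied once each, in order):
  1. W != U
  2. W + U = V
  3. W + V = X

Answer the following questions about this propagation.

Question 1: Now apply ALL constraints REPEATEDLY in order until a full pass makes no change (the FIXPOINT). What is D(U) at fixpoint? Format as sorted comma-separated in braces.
pass 0 (initial): D(U)={2,3,4,5,6}
pass 1: U {2,3,4,5,6}->{2,3}; V {3,4,5}->{}; W {2,3,4,5}->{}; X {3,4,5}->{}
pass 2: U {2,3}->{}
pass 3: no change
Fixpoint after 3 passes: D(U) = {}

Answer: {}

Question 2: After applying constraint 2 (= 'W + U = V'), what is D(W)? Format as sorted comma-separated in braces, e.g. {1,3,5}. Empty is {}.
Answer: {2,3}

Derivation:
Constraint 1 (W != U) on D(W)={2,3,4,5} D(U)={2,3,4,5,6}: no change
Constraint 2 (W + U = V) on D(W)={2,3,4,5} D(U)={2,3,4,5,6} D(V)={3,4,5}: W {2,3,4,5}->{2,3}; U {2,3,4,5,6}->{2,3}; V {3,4,5}->{4,5}
So after constraint 2: D(W) = {2,3}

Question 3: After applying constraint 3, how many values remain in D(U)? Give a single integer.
Constraint 1 (W != U) on D(W)={2,3,4,5} D(U)={2,3,4,5,6}: no change
Constraint 2 (W + U = V) on D(W)={2,3,4,5} D(U)={2,3,4,5,6} D(V)={3,4,5}: W {2,3,4,5}->{2,3}; U {2,3,4,5,6}->{2,3}; V {3,4,5}->{4,5}
Constraint 3 (W + V = X) on D(W)={2,3} D(V)={4,5} D(X)={3,4,5}: W {2,3}->{}; V {4,5}->{}; X {3,4,5}->{}
So after constraint 3: D(U)={2,3}, size = 2

Answer: 2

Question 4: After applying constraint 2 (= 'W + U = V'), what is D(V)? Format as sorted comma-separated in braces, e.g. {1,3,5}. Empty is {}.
Constraint 1 (W != U) on D(W)={2,3,4,5} D(U)={2,3,4,5,6}: no change
Constraint 2 (W + U = V) on D(W)={2,3,4,5} D(U)={2,3,4,5,6} D(V)={3,4,5}: W {2,3,4,5}->{2,3}; U {2,3,4,5,6}->{2,3}; V {3,4,5}->{4,5}
So after constraint 2: D(V) = {4,5}

Answer: {4,5}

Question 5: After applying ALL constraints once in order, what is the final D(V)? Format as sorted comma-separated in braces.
Answer: {}

Derivation:
Constraint 1 (W != U) on D(W)={2,3,4,5} D(U)={2,3,4,5,6}: no change
Constraint 2 (W + U = V) on D(W)={2,3,4,5} D(U)={2,3,4,5,6} D(V)={3,4,5}: W {2,3,4,5}->{2,3}; U {2,3,4,5,6}->{2,3}; V {3,4,5}->{4,5}
Constraint 3 (W + V = X) on D(W)={2,3} D(V)={4,5} D(X)={3,4,5}: W {2,3}->{}; V {4,5}->{}; X {3,4,5}->{}
So after all 3 constraints: D(V) = {}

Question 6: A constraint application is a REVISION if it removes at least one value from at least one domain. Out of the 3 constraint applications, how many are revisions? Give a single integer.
Constraint 1 (W != U) on D(W)={2,3,4,5} D(U)={2,3,4,5,6}: no change => not a revision
Constraint 2 (W + U = V) on D(W)={2,3,4,5} D(U)={2,3,4,5,6} D(V)={3,4,5}: W {2,3,4,5}->{2,3}; U {2,3,4,5,6}->{2,3}; V {3,4,5}->{4,5} => REVISION
Constraint 3 (W + V = X) on D(W)={2,3} D(V)={4,5} D(X)={3,4,5}: W {2,3}->{}; V {4,5}->{}; X {3,4,5}->{} => REVISION
Total revisions = 2

Answer: 2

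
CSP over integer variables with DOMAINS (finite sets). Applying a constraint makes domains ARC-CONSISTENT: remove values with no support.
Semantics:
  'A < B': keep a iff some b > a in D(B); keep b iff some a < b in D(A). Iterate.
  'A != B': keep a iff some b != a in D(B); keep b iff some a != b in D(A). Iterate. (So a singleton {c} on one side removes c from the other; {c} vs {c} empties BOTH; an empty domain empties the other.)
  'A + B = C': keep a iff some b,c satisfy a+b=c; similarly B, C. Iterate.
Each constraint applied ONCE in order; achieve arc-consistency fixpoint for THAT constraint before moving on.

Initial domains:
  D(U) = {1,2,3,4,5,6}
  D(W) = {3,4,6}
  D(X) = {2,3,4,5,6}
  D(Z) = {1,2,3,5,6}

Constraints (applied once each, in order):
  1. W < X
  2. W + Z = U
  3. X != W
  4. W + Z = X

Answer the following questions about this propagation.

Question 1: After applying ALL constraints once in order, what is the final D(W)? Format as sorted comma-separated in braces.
Constraint 1 (W < X) on D(W)={3,4,6} D(X)={2,3,4,5,6}: W {3,4,6}->{3,4}; X {2,3,4,5,6}->{4,5,6}
Constraint 2 (W + Z = U) on D(W)={3,4} D(Z)={1,2,3,5,6} D(U)={1,2,3,4,5,6}: Z {1,2,3,5,6}->{1,2,3}; U {1,2,3,4,5,6}->{4,5,6}
Constraint 3 (X != W) on D(X)={4,5,6} D(W)={3,4}: no change
Constraint 4 (W + Z = X) on D(W)={3,4} D(Z)={1,2,3} D(X)={4,5,6}: no change
So after all 4 constraints: D(W) = {3,4}

Answer: {3,4}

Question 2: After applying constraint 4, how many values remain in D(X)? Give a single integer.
Constraint 1 (W < X) on D(W)={3,4,6} D(X)={2,3,4,5,6}: W {3,4,6}->{3,4}; X {2,3,4,5,6}->{4,5,6}
Constraint 2 (W + Z = U) on D(W)={3,4} D(Z)={1,2,3,5,6} D(U)={1,2,3,4,5,6}: Z {1,2,3,5,6}->{1,2,3}; U {1,2,3,4,5,6}->{4,5,6}
Constraint 3 (X != W) on D(X)={4,5,6} D(W)={3,4}: no change
Constraint 4 (W + Z = X) on D(W)={3,4} D(Z)={1,2,3} D(X)={4,5,6}: no change
So after constraint 4: D(X)={4,5,6}, size = 3

Answer: 3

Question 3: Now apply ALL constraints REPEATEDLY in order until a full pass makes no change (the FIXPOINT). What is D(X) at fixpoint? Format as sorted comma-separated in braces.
pass 0 (initial): D(X)={2,3,4,5,6}
pass 1: U {1,2,3,4,5,6}->{4,5,6}; W {3,4,6}->{3,4}; X {2,3,4,5,6}->{4,5,6}; Z {1,2,3,5,6}->{1,2,3}
pass 2: no change
Fixpoint after 2 passes: D(X) = {4,5,6}

Answer: {4,5,6}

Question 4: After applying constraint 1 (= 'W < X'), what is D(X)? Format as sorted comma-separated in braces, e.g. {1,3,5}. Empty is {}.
Answer: {4,5,6}

Derivation:
Constraint 1 (W < X) on D(W)={3,4,6} D(X)={2,3,4,5,6}: W {3,4,6}->{3,4}; X {2,3,4,5,6}->{4,5,6}
So after constraint 1: D(X) = {4,5,6}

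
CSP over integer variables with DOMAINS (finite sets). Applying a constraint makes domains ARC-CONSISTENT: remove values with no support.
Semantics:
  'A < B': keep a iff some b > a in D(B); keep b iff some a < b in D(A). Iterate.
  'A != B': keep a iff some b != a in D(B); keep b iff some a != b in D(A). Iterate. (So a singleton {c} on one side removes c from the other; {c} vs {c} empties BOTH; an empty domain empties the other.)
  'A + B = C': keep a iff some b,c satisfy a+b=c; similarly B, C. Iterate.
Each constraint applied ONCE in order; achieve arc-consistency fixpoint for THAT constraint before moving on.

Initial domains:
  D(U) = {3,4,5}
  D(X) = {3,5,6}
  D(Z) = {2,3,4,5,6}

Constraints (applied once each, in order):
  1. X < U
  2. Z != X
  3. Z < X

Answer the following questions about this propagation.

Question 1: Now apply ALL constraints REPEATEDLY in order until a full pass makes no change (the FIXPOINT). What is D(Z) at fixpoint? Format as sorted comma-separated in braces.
Answer: {2}

Derivation:
pass 0 (initial): D(Z)={2,3,4,5,6}
pass 1: U {3,4,5}->{4,5}; X {3,5,6}->{3}; Z {2,3,4,5,6}->{2}
pass 2: no change
Fixpoint after 2 passes: D(Z) = {2}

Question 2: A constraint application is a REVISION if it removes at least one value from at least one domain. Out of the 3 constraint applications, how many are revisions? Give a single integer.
Answer: 3

Derivation:
Constraint 1 (X < U) on D(X)={3,5,6} D(U)={3,4,5}: X {3,5,6}->{3}; U {3,4,5}->{4,5} => REVISION
Constraint 2 (Z != X) on D(Z)={2,3,4,5,6} D(X)={3}: Z {2,3,4,5,6}->{2,4,5,6} => REVISION
Constraint 3 (Z < X) on D(Z)={2,4,5,6} D(X)={3}: Z {2,4,5,6}->{2} => REVISION
Total revisions = 3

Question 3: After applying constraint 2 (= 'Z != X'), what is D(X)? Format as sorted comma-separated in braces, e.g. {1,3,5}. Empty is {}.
Constraint 1 (X < U) on D(X)={3,5,6} D(U)={3,4,5}: X {3,5,6}->{3}; U {3,4,5}->{4,5}
Constraint 2 (Z != X) on D(Z)={2,3,4,5,6} D(X)={3}: Z {2,3,4,5,6}->{2,4,5,6}
So after constraint 2: D(X) = {3}

Answer: {3}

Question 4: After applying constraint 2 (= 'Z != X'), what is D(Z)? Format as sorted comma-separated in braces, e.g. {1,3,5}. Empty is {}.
Constraint 1 (X < U) on D(X)={3,5,6} D(U)={3,4,5}: X {3,5,6}->{3}; U {3,4,5}->{4,5}
Constraint 2 (Z != X) on D(Z)={2,3,4,5,6} D(X)={3}: Z {2,3,4,5,6}->{2,4,5,6}
So after constraint 2: D(Z) = {2,4,5,6}

Answer: {2,4,5,6}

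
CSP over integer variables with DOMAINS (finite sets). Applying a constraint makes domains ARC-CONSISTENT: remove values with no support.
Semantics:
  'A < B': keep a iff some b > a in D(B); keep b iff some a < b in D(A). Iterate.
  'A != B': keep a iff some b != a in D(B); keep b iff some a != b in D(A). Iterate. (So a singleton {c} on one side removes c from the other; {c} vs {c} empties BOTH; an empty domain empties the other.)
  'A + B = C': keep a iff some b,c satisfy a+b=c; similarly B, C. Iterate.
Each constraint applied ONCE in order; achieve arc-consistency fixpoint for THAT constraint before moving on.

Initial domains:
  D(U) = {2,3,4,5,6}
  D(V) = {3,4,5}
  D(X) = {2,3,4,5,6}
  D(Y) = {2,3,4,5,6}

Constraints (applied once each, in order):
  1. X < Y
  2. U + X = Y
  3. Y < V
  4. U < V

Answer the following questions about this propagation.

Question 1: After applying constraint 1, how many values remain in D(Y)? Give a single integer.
Answer: 4

Derivation:
Constraint 1 (X < Y) on D(X)={2,3,4,5,6} D(Y)={2,3,4,5,6}: X {2,3,4,5,6}->{2,3,4,5}; Y {2,3,4,5,6}->{3,4,5,6}
So after constraint 1: D(Y)={3,4,5,6}, size = 4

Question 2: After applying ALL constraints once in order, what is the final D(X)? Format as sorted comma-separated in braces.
Answer: {2,3,4}

Derivation:
Constraint 1 (X < Y) on D(X)={2,3,4,5,6} D(Y)={2,3,4,5,6}: X {2,3,4,5,6}->{2,3,4,5}; Y {2,3,4,5,6}->{3,4,5,6}
Constraint 2 (U + X = Y) on D(U)={2,3,4,5,6} D(X)={2,3,4,5} D(Y)={3,4,5,6}: U {2,3,4,5,6}->{2,3,4}; X {2,3,4,5}->{2,3,4}; Y {3,4,5,6}->{4,5,6}
Constraint 3 (Y < V) on D(Y)={4,5,6} D(V)={3,4,5}: Y {4,5,6}->{4}; V {3,4,5}->{5}
Constraint 4 (U < V) on D(U)={2,3,4} D(V)={5}: no change
So after all 4 constraints: D(X) = {2,3,4}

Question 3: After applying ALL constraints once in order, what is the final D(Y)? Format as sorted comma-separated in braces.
Answer: {4}

Derivation:
Constraint 1 (X < Y) on D(X)={2,3,4,5,6} D(Y)={2,3,4,5,6}: X {2,3,4,5,6}->{2,3,4,5}; Y {2,3,4,5,6}->{3,4,5,6}
Constraint 2 (U + X = Y) on D(U)={2,3,4,5,6} D(X)={2,3,4,5} D(Y)={3,4,5,6}: U {2,3,4,5,6}->{2,3,4}; X {2,3,4,5}->{2,3,4}; Y {3,4,5,6}->{4,5,6}
Constraint 3 (Y < V) on D(Y)={4,5,6} D(V)={3,4,5}: Y {4,5,6}->{4}; V {3,4,5}->{5}
Constraint 4 (U < V) on D(U)={2,3,4} D(V)={5}: no change
So after all 4 constraints: D(Y) = {4}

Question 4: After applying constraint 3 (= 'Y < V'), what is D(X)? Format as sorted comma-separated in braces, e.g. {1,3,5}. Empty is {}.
Answer: {2,3,4}

Derivation:
Constraint 1 (X < Y) on D(X)={2,3,4,5,6} D(Y)={2,3,4,5,6}: X {2,3,4,5,6}->{2,3,4,5}; Y {2,3,4,5,6}->{3,4,5,6}
Constraint 2 (U + X = Y) on D(U)={2,3,4,5,6} D(X)={2,3,4,5} D(Y)={3,4,5,6}: U {2,3,4,5,6}->{2,3,4}; X {2,3,4,5}->{2,3,4}; Y {3,4,5,6}->{4,5,6}
Constraint 3 (Y < V) on D(Y)={4,5,6} D(V)={3,4,5}: Y {4,5,6}->{4}; V {3,4,5}->{5}
So after constraint 3: D(X) = {2,3,4}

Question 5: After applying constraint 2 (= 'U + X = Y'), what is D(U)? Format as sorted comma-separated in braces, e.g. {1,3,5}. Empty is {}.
Constraint 1 (X < Y) on D(X)={2,3,4,5,6} D(Y)={2,3,4,5,6}: X {2,3,4,5,6}->{2,3,4,5}; Y {2,3,4,5,6}->{3,4,5,6}
Constraint 2 (U + X = Y) on D(U)={2,3,4,5,6} D(X)={2,3,4,5} D(Y)={3,4,5,6}: U {2,3,4,5,6}->{2,3,4}; X {2,3,4,5}->{2,3,4}; Y {3,4,5,6}->{4,5,6}
So after constraint 2: D(U) = {2,3,4}

Answer: {2,3,4}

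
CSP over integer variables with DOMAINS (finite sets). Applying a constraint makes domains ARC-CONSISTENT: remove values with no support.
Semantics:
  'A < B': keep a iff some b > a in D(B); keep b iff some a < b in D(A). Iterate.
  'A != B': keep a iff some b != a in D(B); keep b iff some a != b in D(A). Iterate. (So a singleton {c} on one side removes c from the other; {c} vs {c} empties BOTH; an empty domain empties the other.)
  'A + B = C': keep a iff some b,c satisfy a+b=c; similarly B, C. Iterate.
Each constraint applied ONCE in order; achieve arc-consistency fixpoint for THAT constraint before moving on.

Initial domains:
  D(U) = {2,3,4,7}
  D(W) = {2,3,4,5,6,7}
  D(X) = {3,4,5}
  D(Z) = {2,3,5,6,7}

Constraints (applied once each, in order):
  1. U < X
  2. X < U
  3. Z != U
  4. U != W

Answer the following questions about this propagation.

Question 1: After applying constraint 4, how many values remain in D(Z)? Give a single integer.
Answer: 5

Derivation:
Constraint 1 (U < X) on D(U)={2,3,4,7} D(X)={3,4,5}: U {2,3,4,7}->{2,3,4}
Constraint 2 (X < U) on D(X)={3,4,5} D(U)={2,3,4}: X {3,4,5}->{3}; U {2,3,4}->{4}
Constraint 3 (Z != U) on D(Z)={2,3,5,6,7} D(U)={4}: no change
Constraint 4 (U != W) on D(U)={4} D(W)={2,3,4,5,6,7}: W {2,3,4,5,6,7}->{2,3,5,6,7}
So after constraint 4: D(Z)={2,3,5,6,7}, size = 5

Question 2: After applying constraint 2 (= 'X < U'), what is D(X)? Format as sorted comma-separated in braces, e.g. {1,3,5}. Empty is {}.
Answer: {3}

Derivation:
Constraint 1 (U < X) on D(U)={2,3,4,7} D(X)={3,4,5}: U {2,3,4,7}->{2,3,4}
Constraint 2 (X < U) on D(X)={3,4,5} D(U)={2,3,4}: X {3,4,5}->{3}; U {2,3,4}->{4}
So after constraint 2: D(X) = {3}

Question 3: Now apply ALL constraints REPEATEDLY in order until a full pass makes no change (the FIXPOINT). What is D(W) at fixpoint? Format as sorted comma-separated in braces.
pass 0 (initial): D(W)={2,3,4,5,6,7}
pass 1: U {2,3,4,7}->{4}; W {2,3,4,5,6,7}->{2,3,5,6,7}; X {3,4,5}->{3}
pass 2: U {4}->{}; W {2,3,5,6,7}->{}; X {3}->{}; Z {2,3,5,6,7}->{}
pass 3: no change
Fixpoint after 3 passes: D(W) = {}

Answer: {}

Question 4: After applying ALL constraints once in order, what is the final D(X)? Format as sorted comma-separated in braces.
Answer: {3}

Derivation:
Constraint 1 (U < X) on D(U)={2,3,4,7} D(X)={3,4,5}: U {2,3,4,7}->{2,3,4}
Constraint 2 (X < U) on D(X)={3,4,5} D(U)={2,3,4}: X {3,4,5}->{3}; U {2,3,4}->{4}
Constraint 3 (Z != U) on D(Z)={2,3,5,6,7} D(U)={4}: no change
Constraint 4 (U != W) on D(U)={4} D(W)={2,3,4,5,6,7}: W {2,3,4,5,6,7}->{2,3,5,6,7}
So after all 4 constraints: D(X) = {3}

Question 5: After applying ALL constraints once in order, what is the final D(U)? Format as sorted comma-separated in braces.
Constraint 1 (U < X) on D(U)={2,3,4,7} D(X)={3,4,5}: U {2,3,4,7}->{2,3,4}
Constraint 2 (X < U) on D(X)={3,4,5} D(U)={2,3,4}: X {3,4,5}->{3}; U {2,3,4}->{4}
Constraint 3 (Z != U) on D(Z)={2,3,5,6,7} D(U)={4}: no change
Constraint 4 (U != W) on D(U)={4} D(W)={2,3,4,5,6,7}: W {2,3,4,5,6,7}->{2,3,5,6,7}
So after all 4 constraints: D(U) = {4}

Answer: {4}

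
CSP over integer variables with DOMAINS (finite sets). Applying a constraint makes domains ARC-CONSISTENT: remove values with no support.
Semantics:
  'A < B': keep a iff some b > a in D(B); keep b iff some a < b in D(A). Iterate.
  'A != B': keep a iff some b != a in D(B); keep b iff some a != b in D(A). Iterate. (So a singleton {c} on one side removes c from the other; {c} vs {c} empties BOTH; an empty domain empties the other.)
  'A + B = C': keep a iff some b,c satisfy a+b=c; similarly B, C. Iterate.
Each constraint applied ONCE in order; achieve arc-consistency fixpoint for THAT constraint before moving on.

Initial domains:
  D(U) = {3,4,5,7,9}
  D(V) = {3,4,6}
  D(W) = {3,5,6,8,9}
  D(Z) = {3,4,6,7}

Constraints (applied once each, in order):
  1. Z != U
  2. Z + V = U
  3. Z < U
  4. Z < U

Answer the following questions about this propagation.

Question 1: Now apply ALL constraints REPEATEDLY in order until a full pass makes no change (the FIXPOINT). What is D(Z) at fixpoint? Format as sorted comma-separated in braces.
pass 0 (initial): D(Z)={3,4,6,7}
pass 1: U {3,4,5,7,9}->{7,9}; Z {3,4,6,7}->{3,4,6}
pass 2: no change
Fixpoint after 2 passes: D(Z) = {3,4,6}

Answer: {3,4,6}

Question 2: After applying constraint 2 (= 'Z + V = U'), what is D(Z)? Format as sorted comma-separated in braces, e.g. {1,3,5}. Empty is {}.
Constraint 1 (Z != U) on D(Z)={3,4,6,7} D(U)={3,4,5,7,9}: no change
Constraint 2 (Z + V = U) on D(Z)={3,4,6,7} D(V)={3,4,6} D(U)={3,4,5,7,9}: Z {3,4,6,7}->{3,4,6}; U {3,4,5,7,9}->{7,9}
So after constraint 2: D(Z) = {3,4,6}

Answer: {3,4,6}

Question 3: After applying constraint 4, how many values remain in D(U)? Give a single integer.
Constraint 1 (Z != U) on D(Z)={3,4,6,7} D(U)={3,4,5,7,9}: no change
Constraint 2 (Z + V = U) on D(Z)={3,4,6,7} D(V)={3,4,6} D(U)={3,4,5,7,9}: Z {3,4,6,7}->{3,4,6}; U {3,4,5,7,9}->{7,9}
Constraint 3 (Z < U) on D(Z)={3,4,6} D(U)={7,9}: no change
Constraint 4 (Z < U) on D(Z)={3,4,6} D(U)={7,9}: no change
So after constraint 4: D(U)={7,9}, size = 2

Answer: 2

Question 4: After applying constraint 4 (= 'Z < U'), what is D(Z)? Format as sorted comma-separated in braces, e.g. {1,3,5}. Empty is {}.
Answer: {3,4,6}

Derivation:
Constraint 1 (Z != U) on D(Z)={3,4,6,7} D(U)={3,4,5,7,9}: no change
Constraint 2 (Z + V = U) on D(Z)={3,4,6,7} D(V)={3,4,6} D(U)={3,4,5,7,9}: Z {3,4,6,7}->{3,4,6}; U {3,4,5,7,9}->{7,9}
Constraint 3 (Z < U) on D(Z)={3,4,6} D(U)={7,9}: no change
Constraint 4 (Z < U) on D(Z)={3,4,6} D(U)={7,9}: no change
So after constraint 4: D(Z) = {3,4,6}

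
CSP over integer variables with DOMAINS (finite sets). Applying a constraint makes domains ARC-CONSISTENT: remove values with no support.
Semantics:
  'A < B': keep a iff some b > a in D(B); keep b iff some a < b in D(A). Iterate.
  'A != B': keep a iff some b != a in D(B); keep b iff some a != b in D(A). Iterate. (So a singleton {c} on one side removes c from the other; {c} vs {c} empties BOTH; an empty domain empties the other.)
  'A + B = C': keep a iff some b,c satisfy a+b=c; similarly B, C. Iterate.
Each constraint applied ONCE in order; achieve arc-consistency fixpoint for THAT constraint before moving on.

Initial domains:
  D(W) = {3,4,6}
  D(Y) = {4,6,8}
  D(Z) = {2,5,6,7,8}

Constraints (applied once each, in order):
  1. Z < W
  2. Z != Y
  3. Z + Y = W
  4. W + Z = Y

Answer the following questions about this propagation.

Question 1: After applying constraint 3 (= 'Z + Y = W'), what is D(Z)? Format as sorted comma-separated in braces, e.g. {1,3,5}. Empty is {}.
Answer: {2}

Derivation:
Constraint 1 (Z < W) on D(Z)={2,5,6,7,8} D(W)={3,4,6}: Z {2,5,6,7,8}->{2,5}
Constraint 2 (Z != Y) on D(Z)={2,5} D(Y)={4,6,8}: no change
Constraint 3 (Z + Y = W) on D(Z)={2,5} D(Y)={4,6,8} D(W)={3,4,6}: Z {2,5}->{2}; Y {4,6,8}->{4}; W {3,4,6}->{6}
So after constraint 3: D(Z) = {2}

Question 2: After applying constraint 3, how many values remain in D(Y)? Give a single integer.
Constraint 1 (Z < W) on D(Z)={2,5,6,7,8} D(W)={3,4,6}: Z {2,5,6,7,8}->{2,5}
Constraint 2 (Z != Y) on D(Z)={2,5} D(Y)={4,6,8}: no change
Constraint 3 (Z + Y = W) on D(Z)={2,5} D(Y)={4,6,8} D(W)={3,4,6}: Z {2,5}->{2}; Y {4,6,8}->{4}; W {3,4,6}->{6}
So after constraint 3: D(Y)={4}, size = 1

Answer: 1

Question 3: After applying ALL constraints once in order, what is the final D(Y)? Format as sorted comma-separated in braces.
Answer: {}

Derivation:
Constraint 1 (Z < W) on D(Z)={2,5,6,7,8} D(W)={3,4,6}: Z {2,5,6,7,8}->{2,5}
Constraint 2 (Z != Y) on D(Z)={2,5} D(Y)={4,6,8}: no change
Constraint 3 (Z + Y = W) on D(Z)={2,5} D(Y)={4,6,8} D(W)={3,4,6}: Z {2,5}->{2}; Y {4,6,8}->{4}; W {3,4,6}->{6}
Constraint 4 (W + Z = Y) on D(W)={6} D(Z)={2} D(Y)={4}: W {6}->{}; Z {2}->{}; Y {4}->{}
So after all 4 constraints: D(Y) = {}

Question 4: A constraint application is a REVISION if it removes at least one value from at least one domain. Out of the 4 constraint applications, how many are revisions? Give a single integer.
Answer: 3

Derivation:
Constraint 1 (Z < W) on D(Z)={2,5,6,7,8} D(W)={3,4,6}: Z {2,5,6,7,8}->{2,5} => REVISION
Constraint 2 (Z != Y) on D(Z)={2,5} D(Y)={4,6,8}: no change => not a revision
Constraint 3 (Z + Y = W) on D(Z)={2,5} D(Y)={4,6,8} D(W)={3,4,6}: Z {2,5}->{2}; Y {4,6,8}->{4}; W {3,4,6}->{6} => REVISION
Constraint 4 (W + Z = Y) on D(W)={6} D(Z)={2} D(Y)={4}: W {6}->{}; Z {2}->{}; Y {4}->{} => REVISION
Total revisions = 3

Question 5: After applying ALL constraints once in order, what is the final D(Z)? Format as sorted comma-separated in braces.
Answer: {}

Derivation:
Constraint 1 (Z < W) on D(Z)={2,5,6,7,8} D(W)={3,4,6}: Z {2,5,6,7,8}->{2,5}
Constraint 2 (Z != Y) on D(Z)={2,5} D(Y)={4,6,8}: no change
Constraint 3 (Z + Y = W) on D(Z)={2,5} D(Y)={4,6,8} D(W)={3,4,6}: Z {2,5}->{2}; Y {4,6,8}->{4}; W {3,4,6}->{6}
Constraint 4 (W + Z = Y) on D(W)={6} D(Z)={2} D(Y)={4}: W {6}->{}; Z {2}->{}; Y {4}->{}
So after all 4 constraints: D(Z) = {}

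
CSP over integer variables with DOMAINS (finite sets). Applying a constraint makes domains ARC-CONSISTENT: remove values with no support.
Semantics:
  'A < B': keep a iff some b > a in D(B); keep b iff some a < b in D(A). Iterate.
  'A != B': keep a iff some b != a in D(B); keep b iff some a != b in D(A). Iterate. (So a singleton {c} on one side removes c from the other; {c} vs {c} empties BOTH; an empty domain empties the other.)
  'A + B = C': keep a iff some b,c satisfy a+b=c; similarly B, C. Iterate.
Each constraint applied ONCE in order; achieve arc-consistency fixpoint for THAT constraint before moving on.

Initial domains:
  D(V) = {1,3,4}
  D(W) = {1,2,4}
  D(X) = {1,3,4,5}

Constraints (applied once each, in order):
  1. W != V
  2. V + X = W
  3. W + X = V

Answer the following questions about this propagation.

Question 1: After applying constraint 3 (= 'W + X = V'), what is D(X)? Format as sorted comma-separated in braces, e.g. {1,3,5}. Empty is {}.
Answer: {1}

Derivation:
Constraint 1 (W != V) on D(W)={1,2,4} D(V)={1,3,4}: no change
Constraint 2 (V + X = W) on D(V)={1,3,4} D(X)={1,3,4,5} D(W)={1,2,4}: V {1,3,4}->{1,3}; X {1,3,4,5}->{1,3}; W {1,2,4}->{2,4}
Constraint 3 (W + X = V) on D(W)={2,4} D(X)={1,3} D(V)={1,3}: W {2,4}->{2}; X {1,3}->{1}; V {1,3}->{3}
So after constraint 3: D(X) = {1}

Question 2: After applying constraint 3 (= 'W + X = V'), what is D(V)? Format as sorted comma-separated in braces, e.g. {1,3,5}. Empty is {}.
Answer: {3}

Derivation:
Constraint 1 (W != V) on D(W)={1,2,4} D(V)={1,3,4}: no change
Constraint 2 (V + X = W) on D(V)={1,3,4} D(X)={1,3,4,5} D(W)={1,2,4}: V {1,3,4}->{1,3}; X {1,3,4,5}->{1,3}; W {1,2,4}->{2,4}
Constraint 3 (W + X = V) on D(W)={2,4} D(X)={1,3} D(V)={1,3}: W {2,4}->{2}; X {1,3}->{1}; V {1,3}->{3}
So after constraint 3: D(V) = {3}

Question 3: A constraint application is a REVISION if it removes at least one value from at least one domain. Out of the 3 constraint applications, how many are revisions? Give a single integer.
Constraint 1 (W != V) on D(W)={1,2,4} D(V)={1,3,4}: no change => not a revision
Constraint 2 (V + X = W) on D(V)={1,3,4} D(X)={1,3,4,5} D(W)={1,2,4}: V {1,3,4}->{1,3}; X {1,3,4,5}->{1,3}; W {1,2,4}->{2,4} => REVISION
Constraint 3 (W + X = V) on D(W)={2,4} D(X)={1,3} D(V)={1,3}: W {2,4}->{2}; X {1,3}->{1}; V {1,3}->{3} => REVISION
Total revisions = 2

Answer: 2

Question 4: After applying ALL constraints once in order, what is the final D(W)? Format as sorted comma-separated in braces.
Answer: {2}

Derivation:
Constraint 1 (W != V) on D(W)={1,2,4} D(V)={1,3,4}: no change
Constraint 2 (V + X = W) on D(V)={1,3,4} D(X)={1,3,4,5} D(W)={1,2,4}: V {1,3,4}->{1,3}; X {1,3,4,5}->{1,3}; W {1,2,4}->{2,4}
Constraint 3 (W + X = V) on D(W)={2,4} D(X)={1,3} D(V)={1,3}: W {2,4}->{2}; X {1,3}->{1}; V {1,3}->{3}
So after all 3 constraints: D(W) = {2}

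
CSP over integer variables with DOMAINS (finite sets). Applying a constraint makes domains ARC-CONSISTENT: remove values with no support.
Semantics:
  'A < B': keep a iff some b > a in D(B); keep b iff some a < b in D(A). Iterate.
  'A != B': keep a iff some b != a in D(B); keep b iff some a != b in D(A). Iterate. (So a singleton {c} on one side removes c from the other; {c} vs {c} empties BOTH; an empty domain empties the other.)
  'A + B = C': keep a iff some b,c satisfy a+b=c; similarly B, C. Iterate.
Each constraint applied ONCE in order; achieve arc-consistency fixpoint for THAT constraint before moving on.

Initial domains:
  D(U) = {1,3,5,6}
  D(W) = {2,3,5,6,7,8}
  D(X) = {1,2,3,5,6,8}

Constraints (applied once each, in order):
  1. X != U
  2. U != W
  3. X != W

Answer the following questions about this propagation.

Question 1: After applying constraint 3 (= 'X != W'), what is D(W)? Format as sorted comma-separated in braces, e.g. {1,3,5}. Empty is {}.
Answer: {2,3,5,6,7,8}

Derivation:
Constraint 1 (X != U) on D(X)={1,2,3,5,6,8} D(U)={1,3,5,6}: no change
Constraint 2 (U != W) on D(U)={1,3,5,6} D(W)={2,3,5,6,7,8}: no change
Constraint 3 (X != W) on D(X)={1,2,3,5,6,8} D(W)={2,3,5,6,7,8}: no change
So after constraint 3: D(W) = {2,3,5,6,7,8}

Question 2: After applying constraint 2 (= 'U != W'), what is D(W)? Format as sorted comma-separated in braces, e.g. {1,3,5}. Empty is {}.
Answer: {2,3,5,6,7,8}

Derivation:
Constraint 1 (X != U) on D(X)={1,2,3,5,6,8} D(U)={1,3,5,6}: no change
Constraint 2 (U != W) on D(U)={1,3,5,6} D(W)={2,3,5,6,7,8}: no change
So after constraint 2: D(W) = {2,3,5,6,7,8}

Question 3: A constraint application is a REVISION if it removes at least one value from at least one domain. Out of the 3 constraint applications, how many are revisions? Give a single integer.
Answer: 0

Derivation:
Constraint 1 (X != U) on D(X)={1,2,3,5,6,8} D(U)={1,3,5,6}: no change => not a revision
Constraint 2 (U != W) on D(U)={1,3,5,6} D(W)={2,3,5,6,7,8}: no change => not a revision
Constraint 3 (X != W) on D(X)={1,2,3,5,6,8} D(W)={2,3,5,6,7,8}: no change => not a revision
Total revisions = 0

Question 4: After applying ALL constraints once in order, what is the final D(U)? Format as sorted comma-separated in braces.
Answer: {1,3,5,6}

Derivation:
Constraint 1 (X != U) on D(X)={1,2,3,5,6,8} D(U)={1,3,5,6}: no change
Constraint 2 (U != W) on D(U)={1,3,5,6} D(W)={2,3,5,6,7,8}: no change
Constraint 3 (X != W) on D(X)={1,2,3,5,6,8} D(W)={2,3,5,6,7,8}: no change
So after all 3 constraints: D(U) = {1,3,5,6}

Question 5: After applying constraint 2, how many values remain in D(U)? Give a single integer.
Answer: 4

Derivation:
Constraint 1 (X != U) on D(X)={1,2,3,5,6,8} D(U)={1,3,5,6}: no change
Constraint 2 (U != W) on D(U)={1,3,5,6} D(W)={2,3,5,6,7,8}: no change
So after constraint 2: D(U)={1,3,5,6}, size = 4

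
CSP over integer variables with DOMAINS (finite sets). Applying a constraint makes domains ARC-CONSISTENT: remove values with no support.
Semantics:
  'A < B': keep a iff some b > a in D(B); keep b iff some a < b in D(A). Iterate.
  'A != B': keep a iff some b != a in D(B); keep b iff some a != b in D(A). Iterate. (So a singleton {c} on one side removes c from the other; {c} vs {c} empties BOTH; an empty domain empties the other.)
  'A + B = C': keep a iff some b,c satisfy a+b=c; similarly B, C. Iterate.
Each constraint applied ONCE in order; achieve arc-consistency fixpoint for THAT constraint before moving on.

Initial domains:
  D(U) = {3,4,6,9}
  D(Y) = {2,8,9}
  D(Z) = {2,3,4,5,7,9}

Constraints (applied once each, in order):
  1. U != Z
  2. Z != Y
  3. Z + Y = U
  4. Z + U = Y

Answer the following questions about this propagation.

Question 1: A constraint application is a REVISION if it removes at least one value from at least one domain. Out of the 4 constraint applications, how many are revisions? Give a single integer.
Constraint 1 (U != Z) on D(U)={3,4,6,9} D(Z)={2,3,4,5,7,9}: no change => not a revision
Constraint 2 (Z != Y) on D(Z)={2,3,4,5,7,9} D(Y)={2,8,9}: no change => not a revision
Constraint 3 (Z + Y = U) on D(Z)={2,3,4,5,7,9} D(Y)={2,8,9} D(U)={3,4,6,9}: Z {2,3,4,5,7,9}->{2,4,7}; Y {2,8,9}->{2}; U {3,4,6,9}->{4,6,9} => REVISION
Constraint 4 (Z + U = Y) on D(Z)={2,4,7} D(U)={4,6,9} D(Y)={2}: Z {2,4,7}->{}; U {4,6,9}->{}; Y {2}->{} => REVISION
Total revisions = 2

Answer: 2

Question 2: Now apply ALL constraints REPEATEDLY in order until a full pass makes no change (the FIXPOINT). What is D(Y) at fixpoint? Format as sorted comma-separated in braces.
Answer: {}

Derivation:
pass 0 (initial): D(Y)={2,8,9}
pass 1: U {3,4,6,9}->{}; Y {2,8,9}->{}; Z {2,3,4,5,7,9}->{}
pass 2: no change
Fixpoint after 2 passes: D(Y) = {}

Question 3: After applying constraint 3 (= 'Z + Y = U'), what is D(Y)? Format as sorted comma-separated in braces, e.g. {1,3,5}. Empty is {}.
Constraint 1 (U != Z) on D(U)={3,4,6,9} D(Z)={2,3,4,5,7,9}: no change
Constraint 2 (Z != Y) on D(Z)={2,3,4,5,7,9} D(Y)={2,8,9}: no change
Constraint 3 (Z + Y = U) on D(Z)={2,3,4,5,7,9} D(Y)={2,8,9} D(U)={3,4,6,9}: Z {2,3,4,5,7,9}->{2,4,7}; Y {2,8,9}->{2}; U {3,4,6,9}->{4,6,9}
So after constraint 3: D(Y) = {2}

Answer: {2}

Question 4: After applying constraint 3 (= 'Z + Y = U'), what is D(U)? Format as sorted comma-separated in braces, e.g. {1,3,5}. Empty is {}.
Constraint 1 (U != Z) on D(U)={3,4,6,9} D(Z)={2,3,4,5,7,9}: no change
Constraint 2 (Z != Y) on D(Z)={2,3,4,5,7,9} D(Y)={2,8,9}: no change
Constraint 3 (Z + Y = U) on D(Z)={2,3,4,5,7,9} D(Y)={2,8,9} D(U)={3,4,6,9}: Z {2,3,4,5,7,9}->{2,4,7}; Y {2,8,9}->{2}; U {3,4,6,9}->{4,6,9}
So after constraint 3: D(U) = {4,6,9}

Answer: {4,6,9}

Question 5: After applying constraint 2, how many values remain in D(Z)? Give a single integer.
Answer: 6

Derivation:
Constraint 1 (U != Z) on D(U)={3,4,6,9} D(Z)={2,3,4,5,7,9}: no change
Constraint 2 (Z != Y) on D(Z)={2,3,4,5,7,9} D(Y)={2,8,9}: no change
So after constraint 2: D(Z)={2,3,4,5,7,9}, size = 6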